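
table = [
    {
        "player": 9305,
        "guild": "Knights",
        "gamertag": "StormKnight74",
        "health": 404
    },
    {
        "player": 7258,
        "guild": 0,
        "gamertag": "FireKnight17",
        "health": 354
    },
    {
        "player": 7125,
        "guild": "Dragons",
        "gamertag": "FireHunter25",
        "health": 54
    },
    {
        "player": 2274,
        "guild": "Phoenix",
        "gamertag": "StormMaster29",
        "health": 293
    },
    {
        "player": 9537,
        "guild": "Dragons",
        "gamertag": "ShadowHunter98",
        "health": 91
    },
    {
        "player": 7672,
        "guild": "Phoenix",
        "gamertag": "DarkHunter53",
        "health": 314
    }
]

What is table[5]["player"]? 7672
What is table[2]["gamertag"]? "FireHunter25"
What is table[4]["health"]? 91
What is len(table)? 6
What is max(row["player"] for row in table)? 9537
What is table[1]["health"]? 354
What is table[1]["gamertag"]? "FireKnight17"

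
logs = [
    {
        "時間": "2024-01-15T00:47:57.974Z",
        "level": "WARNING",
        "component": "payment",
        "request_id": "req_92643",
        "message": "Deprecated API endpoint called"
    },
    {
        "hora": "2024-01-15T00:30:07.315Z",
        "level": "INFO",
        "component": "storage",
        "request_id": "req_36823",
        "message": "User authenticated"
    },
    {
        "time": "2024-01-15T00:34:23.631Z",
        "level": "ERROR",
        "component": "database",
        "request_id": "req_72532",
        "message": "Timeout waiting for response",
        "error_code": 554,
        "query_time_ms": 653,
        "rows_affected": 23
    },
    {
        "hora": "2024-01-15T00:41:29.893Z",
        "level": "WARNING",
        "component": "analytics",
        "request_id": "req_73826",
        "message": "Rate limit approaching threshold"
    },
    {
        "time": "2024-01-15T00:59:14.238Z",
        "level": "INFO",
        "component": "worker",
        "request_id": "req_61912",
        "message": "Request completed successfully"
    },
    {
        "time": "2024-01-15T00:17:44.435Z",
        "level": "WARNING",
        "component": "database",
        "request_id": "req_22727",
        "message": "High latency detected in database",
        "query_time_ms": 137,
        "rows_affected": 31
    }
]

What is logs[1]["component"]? "storage"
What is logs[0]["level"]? "WARNING"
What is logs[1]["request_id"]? "req_36823"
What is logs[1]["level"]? "INFO"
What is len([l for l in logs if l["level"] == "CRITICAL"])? 0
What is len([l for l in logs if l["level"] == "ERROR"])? 1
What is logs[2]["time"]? "2024-01-15T00:34:23.631Z"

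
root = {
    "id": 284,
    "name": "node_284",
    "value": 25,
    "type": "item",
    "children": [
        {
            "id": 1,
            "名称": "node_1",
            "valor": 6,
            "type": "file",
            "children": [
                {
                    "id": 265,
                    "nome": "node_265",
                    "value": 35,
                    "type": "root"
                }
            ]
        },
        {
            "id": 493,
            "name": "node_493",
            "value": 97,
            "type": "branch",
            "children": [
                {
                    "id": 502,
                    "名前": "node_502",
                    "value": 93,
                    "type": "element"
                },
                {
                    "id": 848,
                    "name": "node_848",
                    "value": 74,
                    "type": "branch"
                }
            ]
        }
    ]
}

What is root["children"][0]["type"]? "file"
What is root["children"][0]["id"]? 1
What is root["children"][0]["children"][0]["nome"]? "node_265"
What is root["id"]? 284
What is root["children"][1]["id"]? 493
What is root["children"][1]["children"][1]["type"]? "branch"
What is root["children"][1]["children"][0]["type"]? "element"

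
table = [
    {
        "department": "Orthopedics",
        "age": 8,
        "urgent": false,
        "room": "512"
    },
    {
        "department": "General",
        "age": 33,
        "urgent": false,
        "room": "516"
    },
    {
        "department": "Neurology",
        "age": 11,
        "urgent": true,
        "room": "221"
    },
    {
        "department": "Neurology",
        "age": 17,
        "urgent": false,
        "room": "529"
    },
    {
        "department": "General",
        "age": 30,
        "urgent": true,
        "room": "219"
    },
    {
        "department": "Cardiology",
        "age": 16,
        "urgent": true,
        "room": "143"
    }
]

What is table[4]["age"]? 30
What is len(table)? 6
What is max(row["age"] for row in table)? 33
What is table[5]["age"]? 16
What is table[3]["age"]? 17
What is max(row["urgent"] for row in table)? True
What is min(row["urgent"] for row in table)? False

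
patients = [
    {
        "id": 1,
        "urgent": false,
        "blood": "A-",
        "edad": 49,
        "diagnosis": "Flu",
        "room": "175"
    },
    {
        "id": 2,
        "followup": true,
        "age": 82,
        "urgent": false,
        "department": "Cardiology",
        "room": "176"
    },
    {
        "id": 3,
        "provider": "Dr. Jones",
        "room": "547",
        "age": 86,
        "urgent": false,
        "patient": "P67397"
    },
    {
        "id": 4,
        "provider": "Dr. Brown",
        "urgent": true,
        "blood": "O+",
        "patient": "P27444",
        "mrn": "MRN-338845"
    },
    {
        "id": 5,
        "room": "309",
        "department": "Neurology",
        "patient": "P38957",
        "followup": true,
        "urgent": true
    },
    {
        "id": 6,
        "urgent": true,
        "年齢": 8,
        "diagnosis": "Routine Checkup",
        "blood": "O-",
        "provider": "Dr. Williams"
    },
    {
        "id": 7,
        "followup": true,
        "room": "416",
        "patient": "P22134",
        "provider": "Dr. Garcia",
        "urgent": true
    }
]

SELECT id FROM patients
[1, 2, 3, 4, 5, 6, 7]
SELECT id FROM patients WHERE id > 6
[7]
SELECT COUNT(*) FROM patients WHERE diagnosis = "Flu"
1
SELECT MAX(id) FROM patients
7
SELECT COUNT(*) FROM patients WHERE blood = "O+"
1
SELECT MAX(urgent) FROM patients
True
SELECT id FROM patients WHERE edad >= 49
[1]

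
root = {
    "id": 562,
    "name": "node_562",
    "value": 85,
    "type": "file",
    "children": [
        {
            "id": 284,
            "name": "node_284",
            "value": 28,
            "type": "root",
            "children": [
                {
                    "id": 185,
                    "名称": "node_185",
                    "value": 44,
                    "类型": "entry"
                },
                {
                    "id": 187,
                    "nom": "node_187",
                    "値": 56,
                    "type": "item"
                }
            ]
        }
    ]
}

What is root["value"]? 85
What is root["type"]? "file"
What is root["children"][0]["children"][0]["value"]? 44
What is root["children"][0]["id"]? 284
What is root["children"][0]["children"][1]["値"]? 56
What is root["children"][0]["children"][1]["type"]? "item"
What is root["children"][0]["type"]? "root"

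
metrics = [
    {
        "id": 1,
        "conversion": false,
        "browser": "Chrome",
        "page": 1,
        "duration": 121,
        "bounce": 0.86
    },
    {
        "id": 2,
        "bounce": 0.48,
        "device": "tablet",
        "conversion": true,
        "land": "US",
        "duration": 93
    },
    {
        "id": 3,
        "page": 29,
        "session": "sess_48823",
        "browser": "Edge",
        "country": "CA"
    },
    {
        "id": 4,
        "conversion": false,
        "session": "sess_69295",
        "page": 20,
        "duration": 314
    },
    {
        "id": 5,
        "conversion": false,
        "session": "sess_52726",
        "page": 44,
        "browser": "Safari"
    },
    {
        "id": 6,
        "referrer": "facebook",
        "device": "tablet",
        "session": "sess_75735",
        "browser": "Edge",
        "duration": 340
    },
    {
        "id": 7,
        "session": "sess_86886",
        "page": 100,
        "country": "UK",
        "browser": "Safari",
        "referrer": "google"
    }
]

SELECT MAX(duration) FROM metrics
340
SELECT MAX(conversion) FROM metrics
True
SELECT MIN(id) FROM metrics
1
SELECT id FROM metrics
[1, 2, 3, 4, 5, 6, 7]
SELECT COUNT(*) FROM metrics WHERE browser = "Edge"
2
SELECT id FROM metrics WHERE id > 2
[3, 4, 5, 6, 7]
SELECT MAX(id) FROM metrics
7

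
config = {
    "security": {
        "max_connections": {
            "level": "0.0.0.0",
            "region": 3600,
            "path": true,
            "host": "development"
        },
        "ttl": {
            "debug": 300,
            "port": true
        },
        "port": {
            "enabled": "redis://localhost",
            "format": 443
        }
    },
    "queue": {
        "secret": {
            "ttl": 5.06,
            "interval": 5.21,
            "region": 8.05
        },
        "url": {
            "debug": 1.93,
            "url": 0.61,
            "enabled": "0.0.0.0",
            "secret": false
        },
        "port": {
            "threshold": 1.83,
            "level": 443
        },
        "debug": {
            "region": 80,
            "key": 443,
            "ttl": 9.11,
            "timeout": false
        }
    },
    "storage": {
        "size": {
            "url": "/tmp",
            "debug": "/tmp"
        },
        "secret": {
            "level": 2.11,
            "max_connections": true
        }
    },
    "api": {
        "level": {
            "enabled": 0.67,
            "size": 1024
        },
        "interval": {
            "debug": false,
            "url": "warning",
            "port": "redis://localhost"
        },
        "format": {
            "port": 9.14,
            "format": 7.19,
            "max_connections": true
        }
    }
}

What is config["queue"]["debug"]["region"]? 80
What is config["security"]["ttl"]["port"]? True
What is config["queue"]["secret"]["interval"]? 5.21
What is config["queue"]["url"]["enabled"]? "0.0.0.0"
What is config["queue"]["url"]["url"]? 0.61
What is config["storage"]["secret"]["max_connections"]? True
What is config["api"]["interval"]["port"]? "redis://localhost"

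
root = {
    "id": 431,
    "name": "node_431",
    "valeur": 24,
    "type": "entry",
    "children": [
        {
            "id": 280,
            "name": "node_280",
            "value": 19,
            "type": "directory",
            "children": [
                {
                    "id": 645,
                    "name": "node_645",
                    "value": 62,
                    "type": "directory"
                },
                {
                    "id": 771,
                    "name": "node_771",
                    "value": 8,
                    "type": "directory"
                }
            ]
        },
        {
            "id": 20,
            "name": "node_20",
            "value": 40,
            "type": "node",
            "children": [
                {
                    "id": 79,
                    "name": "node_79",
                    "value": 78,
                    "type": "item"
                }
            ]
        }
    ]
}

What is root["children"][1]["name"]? "node_20"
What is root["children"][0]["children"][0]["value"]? 62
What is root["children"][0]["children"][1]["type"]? "directory"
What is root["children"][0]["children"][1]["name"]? "node_771"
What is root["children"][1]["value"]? 40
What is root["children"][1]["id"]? 20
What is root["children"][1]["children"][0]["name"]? "node_79"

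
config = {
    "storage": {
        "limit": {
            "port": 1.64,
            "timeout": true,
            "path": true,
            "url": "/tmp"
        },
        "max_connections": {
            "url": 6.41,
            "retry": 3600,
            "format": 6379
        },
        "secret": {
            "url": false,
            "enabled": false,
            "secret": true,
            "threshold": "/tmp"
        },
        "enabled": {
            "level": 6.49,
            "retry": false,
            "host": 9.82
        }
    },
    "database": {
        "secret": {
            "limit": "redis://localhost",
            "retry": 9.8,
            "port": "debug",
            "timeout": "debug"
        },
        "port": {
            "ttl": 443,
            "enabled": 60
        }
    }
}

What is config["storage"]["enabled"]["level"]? 6.49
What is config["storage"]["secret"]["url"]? False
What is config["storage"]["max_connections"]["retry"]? 3600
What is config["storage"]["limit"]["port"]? 1.64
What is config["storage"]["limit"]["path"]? True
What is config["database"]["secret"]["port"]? "debug"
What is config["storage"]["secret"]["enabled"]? False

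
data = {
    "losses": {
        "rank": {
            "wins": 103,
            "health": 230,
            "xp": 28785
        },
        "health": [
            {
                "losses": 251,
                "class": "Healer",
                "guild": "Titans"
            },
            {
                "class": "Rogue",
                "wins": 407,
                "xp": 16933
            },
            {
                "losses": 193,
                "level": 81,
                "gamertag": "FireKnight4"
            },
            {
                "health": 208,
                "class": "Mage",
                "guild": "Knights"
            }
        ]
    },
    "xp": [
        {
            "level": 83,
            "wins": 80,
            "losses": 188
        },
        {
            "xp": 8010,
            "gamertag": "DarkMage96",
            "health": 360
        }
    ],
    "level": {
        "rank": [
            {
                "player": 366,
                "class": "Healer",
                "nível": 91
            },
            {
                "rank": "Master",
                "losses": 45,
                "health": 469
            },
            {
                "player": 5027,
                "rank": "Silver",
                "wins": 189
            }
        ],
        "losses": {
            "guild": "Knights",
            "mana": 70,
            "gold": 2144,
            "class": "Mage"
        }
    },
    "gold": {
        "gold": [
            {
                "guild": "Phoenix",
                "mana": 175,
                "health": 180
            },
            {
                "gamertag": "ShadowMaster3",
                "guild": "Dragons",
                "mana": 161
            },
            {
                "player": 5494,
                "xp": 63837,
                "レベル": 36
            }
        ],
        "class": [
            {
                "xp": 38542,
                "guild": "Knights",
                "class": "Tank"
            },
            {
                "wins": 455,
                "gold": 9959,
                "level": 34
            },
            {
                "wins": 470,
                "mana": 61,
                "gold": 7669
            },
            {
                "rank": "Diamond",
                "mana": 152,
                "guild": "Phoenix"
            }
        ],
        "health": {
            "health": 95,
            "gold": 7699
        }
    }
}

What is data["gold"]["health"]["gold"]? 7699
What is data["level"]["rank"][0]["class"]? "Healer"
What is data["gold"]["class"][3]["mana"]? 152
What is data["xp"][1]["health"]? 360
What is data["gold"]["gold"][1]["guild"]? "Dragons"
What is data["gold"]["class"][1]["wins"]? 455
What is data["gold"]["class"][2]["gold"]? 7669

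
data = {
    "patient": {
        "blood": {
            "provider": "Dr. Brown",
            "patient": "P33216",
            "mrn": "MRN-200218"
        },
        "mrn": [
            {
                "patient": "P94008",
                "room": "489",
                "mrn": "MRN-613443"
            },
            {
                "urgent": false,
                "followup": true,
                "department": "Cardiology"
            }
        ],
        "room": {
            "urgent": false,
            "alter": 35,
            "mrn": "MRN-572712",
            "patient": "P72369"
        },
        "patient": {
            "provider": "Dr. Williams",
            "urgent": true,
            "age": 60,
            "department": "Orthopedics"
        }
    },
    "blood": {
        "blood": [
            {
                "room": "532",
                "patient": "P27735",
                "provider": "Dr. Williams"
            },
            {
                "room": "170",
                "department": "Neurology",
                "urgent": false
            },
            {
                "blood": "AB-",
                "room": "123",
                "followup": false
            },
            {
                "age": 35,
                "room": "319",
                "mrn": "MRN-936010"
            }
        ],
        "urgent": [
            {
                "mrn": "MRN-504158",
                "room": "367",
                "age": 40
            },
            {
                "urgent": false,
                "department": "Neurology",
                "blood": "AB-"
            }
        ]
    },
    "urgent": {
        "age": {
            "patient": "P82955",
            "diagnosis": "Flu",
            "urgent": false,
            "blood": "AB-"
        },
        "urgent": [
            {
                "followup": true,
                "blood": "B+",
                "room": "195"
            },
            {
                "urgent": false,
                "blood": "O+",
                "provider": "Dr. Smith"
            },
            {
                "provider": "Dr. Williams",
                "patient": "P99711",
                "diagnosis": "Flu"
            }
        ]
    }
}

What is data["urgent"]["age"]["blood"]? "AB-"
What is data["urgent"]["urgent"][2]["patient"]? "P99711"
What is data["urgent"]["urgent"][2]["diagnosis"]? "Flu"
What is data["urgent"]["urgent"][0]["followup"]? True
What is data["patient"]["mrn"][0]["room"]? "489"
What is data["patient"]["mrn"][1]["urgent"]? False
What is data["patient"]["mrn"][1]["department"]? "Cardiology"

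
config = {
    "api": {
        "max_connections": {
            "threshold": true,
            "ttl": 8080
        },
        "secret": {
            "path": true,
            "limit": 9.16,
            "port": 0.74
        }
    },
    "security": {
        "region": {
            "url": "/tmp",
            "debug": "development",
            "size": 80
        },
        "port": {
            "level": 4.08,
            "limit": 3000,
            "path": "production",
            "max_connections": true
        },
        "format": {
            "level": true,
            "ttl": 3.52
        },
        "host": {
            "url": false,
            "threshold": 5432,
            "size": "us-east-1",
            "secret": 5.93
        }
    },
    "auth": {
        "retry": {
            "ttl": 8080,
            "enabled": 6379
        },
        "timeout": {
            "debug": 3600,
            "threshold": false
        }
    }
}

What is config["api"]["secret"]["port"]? 0.74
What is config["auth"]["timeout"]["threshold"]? False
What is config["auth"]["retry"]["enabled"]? 6379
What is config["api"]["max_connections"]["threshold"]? True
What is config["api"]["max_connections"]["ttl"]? 8080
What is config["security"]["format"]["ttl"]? 3.52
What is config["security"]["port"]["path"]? "production"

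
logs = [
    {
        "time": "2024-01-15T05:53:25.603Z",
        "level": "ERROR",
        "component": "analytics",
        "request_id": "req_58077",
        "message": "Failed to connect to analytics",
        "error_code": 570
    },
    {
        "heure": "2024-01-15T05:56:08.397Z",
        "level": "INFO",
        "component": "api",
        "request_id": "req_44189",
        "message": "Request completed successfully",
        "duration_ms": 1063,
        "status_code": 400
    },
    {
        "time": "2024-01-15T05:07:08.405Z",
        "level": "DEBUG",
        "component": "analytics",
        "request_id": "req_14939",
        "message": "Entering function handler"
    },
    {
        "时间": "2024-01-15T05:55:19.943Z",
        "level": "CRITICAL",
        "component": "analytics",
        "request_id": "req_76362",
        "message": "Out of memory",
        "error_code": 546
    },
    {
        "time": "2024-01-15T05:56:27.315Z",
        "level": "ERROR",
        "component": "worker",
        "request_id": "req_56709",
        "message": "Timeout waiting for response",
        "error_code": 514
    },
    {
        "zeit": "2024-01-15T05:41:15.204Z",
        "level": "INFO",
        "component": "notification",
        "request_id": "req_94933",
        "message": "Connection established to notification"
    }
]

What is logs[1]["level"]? "INFO"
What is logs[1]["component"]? "api"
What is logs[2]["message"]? "Entering function handler"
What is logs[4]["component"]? "worker"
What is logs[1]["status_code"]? 400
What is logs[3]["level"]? "CRITICAL"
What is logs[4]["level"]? "ERROR"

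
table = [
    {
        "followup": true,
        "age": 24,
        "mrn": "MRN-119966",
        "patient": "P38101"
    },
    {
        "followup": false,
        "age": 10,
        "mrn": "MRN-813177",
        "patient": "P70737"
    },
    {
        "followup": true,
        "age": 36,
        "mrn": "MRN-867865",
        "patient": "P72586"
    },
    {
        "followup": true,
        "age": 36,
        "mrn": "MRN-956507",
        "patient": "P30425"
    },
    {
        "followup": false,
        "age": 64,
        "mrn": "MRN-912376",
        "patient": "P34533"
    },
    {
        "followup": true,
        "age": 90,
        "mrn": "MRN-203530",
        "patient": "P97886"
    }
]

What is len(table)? 6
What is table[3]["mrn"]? "MRN-956507"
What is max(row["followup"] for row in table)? True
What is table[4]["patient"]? "P34533"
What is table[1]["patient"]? "P70737"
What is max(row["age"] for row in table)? 90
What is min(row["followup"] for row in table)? False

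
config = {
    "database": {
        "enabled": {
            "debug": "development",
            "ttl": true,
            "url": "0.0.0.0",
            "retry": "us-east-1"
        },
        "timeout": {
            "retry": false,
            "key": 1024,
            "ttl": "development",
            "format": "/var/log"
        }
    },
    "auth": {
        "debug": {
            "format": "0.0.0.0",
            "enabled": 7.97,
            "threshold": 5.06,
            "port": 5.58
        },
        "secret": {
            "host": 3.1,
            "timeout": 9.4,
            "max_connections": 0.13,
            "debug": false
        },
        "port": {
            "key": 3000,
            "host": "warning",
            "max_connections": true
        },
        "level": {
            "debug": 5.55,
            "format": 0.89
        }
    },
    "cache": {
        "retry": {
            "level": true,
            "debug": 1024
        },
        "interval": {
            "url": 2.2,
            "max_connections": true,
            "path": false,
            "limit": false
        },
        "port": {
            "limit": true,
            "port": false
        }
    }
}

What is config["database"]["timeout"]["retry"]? False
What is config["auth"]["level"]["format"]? 0.89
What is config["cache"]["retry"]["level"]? True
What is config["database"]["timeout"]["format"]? "/var/log"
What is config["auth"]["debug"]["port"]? 5.58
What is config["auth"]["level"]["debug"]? 5.55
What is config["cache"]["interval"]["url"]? 2.2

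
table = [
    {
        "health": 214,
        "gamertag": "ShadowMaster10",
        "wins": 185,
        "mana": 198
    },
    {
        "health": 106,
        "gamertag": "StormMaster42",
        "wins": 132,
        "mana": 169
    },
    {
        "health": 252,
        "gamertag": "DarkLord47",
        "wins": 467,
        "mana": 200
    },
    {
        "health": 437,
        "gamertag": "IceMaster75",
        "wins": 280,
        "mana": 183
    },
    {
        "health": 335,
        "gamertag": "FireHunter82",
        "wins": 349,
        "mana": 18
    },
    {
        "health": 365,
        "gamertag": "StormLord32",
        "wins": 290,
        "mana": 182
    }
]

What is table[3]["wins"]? 280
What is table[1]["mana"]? 169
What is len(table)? 6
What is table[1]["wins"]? 132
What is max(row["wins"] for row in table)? 467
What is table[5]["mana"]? 182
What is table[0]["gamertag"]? "ShadowMaster10"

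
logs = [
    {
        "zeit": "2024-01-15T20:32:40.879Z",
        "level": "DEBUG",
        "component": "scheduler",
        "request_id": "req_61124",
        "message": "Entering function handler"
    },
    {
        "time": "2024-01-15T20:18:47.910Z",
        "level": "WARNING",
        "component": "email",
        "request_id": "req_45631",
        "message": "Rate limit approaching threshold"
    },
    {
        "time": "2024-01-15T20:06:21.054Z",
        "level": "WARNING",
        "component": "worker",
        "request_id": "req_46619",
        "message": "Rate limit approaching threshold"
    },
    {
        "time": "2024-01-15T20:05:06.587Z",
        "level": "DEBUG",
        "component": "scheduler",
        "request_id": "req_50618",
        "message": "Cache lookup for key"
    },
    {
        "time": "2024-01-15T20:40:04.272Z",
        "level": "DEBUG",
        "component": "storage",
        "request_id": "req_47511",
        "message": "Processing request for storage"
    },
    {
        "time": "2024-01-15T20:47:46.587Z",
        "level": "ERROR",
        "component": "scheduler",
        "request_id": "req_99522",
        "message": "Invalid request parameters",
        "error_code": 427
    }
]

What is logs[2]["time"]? "2024-01-15T20:06:21.054Z"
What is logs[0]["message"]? "Entering function handler"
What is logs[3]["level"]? "DEBUG"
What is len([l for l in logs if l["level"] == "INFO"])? 0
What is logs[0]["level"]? "DEBUG"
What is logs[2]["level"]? "WARNING"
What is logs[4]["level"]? "DEBUG"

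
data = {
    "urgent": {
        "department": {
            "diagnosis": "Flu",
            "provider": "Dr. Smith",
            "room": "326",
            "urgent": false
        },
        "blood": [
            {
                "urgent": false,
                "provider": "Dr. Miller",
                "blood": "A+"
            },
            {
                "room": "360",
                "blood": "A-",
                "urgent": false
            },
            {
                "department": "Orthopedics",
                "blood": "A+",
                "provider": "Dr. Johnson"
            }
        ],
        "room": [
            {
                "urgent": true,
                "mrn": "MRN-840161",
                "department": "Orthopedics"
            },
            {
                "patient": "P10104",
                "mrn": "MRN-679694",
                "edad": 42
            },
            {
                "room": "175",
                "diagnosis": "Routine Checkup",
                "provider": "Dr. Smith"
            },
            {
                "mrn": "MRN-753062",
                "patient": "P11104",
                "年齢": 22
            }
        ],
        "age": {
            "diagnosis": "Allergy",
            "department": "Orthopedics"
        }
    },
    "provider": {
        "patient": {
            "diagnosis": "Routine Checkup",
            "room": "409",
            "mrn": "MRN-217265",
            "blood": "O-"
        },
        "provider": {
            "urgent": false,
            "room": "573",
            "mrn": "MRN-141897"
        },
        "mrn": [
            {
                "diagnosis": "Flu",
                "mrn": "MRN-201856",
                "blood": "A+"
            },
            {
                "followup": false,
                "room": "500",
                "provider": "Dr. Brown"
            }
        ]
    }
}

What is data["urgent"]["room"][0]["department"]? "Orthopedics"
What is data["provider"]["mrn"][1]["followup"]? False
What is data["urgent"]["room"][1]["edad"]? 42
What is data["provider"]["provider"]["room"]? "573"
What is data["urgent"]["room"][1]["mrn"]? "MRN-679694"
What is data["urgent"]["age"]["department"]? "Orthopedics"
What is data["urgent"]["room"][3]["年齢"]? 22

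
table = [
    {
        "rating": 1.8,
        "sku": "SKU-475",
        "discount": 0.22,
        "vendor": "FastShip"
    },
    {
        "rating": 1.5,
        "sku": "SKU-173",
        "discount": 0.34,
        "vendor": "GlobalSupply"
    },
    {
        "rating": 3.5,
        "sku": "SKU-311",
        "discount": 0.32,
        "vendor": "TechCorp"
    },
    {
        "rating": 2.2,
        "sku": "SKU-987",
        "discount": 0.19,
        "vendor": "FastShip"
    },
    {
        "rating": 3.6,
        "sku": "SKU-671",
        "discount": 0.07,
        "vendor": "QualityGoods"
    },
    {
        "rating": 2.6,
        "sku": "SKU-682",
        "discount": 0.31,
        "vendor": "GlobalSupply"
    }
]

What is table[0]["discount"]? 0.22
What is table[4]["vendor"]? "QualityGoods"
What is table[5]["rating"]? 2.6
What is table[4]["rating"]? 3.6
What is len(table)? 6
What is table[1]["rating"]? 1.5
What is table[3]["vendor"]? "FastShip"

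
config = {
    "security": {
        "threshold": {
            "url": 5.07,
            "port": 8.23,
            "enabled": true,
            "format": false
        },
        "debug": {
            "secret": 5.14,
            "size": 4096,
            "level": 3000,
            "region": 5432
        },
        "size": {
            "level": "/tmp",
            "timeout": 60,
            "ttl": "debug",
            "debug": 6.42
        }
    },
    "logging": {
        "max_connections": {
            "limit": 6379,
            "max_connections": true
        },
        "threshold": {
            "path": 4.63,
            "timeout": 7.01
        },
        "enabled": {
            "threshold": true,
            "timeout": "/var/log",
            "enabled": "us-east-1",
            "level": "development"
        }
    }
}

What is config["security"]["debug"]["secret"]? 5.14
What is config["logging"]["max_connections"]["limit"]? 6379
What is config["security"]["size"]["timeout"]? 60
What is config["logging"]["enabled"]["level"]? "development"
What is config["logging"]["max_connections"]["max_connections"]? True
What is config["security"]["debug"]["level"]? 3000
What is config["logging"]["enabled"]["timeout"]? "/var/log"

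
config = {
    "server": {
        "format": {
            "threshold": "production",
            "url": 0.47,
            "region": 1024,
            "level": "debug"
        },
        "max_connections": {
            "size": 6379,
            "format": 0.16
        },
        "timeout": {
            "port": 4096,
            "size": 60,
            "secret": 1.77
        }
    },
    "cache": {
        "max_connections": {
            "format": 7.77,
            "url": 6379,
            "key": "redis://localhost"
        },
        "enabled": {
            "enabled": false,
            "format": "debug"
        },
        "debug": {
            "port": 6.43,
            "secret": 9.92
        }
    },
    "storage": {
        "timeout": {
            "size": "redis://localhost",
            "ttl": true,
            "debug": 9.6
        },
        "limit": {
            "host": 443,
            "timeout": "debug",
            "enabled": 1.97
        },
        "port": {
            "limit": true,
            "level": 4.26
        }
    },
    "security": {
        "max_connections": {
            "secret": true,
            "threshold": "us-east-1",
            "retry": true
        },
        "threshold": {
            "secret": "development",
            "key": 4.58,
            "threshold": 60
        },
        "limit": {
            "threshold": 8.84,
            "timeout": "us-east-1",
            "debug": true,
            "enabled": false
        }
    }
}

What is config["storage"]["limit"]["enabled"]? 1.97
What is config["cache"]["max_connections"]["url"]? 6379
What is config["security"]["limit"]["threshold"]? 8.84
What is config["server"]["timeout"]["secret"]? 1.77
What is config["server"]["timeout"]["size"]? 60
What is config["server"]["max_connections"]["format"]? 0.16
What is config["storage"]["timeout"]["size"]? "redis://localhost"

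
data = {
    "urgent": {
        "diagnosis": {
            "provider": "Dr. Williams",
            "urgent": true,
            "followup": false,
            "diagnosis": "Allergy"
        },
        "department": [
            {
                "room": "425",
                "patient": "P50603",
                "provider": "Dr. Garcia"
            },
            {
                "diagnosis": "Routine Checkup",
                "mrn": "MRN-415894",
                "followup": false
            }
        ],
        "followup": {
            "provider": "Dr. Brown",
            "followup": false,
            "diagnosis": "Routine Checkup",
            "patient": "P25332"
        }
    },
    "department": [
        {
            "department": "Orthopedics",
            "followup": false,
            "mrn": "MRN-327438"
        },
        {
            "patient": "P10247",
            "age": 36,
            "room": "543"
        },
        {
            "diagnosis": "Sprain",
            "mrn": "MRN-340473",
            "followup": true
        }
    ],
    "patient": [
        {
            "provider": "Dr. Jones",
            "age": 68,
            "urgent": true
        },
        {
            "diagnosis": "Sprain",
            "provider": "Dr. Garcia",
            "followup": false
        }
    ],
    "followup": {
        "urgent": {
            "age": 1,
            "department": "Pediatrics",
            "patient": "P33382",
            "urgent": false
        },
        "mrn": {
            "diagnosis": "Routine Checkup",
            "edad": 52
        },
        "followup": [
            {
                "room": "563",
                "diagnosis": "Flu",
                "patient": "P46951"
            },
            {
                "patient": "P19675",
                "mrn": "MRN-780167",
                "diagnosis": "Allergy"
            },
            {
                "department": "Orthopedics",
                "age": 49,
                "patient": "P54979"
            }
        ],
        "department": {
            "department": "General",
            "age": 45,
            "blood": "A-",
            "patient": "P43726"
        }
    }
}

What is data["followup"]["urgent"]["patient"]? "P33382"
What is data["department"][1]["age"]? 36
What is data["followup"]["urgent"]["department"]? "Pediatrics"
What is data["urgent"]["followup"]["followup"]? False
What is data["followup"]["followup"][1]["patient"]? "P19675"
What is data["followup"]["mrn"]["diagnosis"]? "Routine Checkup"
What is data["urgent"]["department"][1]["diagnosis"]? "Routine Checkup"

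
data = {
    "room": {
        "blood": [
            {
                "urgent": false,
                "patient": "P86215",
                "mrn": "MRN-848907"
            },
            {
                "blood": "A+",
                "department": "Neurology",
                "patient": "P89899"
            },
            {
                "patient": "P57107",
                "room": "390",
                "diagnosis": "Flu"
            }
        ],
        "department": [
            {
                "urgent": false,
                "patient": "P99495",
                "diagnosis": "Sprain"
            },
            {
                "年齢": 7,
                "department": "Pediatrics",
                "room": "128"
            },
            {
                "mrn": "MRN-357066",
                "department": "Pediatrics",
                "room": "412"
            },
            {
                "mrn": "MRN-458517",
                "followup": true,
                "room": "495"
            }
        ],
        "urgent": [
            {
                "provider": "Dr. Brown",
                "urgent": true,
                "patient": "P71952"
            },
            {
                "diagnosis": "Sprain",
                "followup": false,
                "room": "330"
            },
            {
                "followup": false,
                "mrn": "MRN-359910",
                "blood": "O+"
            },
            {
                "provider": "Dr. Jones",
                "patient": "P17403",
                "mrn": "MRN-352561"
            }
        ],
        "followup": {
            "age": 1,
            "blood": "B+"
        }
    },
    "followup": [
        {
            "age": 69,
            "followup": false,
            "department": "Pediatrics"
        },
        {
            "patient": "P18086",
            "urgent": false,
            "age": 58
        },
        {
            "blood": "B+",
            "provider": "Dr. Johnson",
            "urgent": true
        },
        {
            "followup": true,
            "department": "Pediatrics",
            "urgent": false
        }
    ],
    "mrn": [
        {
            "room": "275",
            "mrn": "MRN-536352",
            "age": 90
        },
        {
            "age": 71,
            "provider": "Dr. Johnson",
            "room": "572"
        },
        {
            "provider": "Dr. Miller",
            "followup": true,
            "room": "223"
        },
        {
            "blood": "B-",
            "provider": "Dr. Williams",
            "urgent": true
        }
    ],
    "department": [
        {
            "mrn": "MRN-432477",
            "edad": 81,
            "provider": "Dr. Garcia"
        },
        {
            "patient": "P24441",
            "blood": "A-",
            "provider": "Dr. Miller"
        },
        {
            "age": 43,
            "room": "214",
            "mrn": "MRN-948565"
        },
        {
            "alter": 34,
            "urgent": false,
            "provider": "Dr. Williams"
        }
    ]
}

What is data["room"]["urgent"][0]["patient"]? "P71952"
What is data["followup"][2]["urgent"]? True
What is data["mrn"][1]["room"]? "572"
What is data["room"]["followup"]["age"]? 1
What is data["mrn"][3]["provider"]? "Dr. Williams"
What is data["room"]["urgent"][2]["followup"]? False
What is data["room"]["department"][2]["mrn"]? "MRN-357066"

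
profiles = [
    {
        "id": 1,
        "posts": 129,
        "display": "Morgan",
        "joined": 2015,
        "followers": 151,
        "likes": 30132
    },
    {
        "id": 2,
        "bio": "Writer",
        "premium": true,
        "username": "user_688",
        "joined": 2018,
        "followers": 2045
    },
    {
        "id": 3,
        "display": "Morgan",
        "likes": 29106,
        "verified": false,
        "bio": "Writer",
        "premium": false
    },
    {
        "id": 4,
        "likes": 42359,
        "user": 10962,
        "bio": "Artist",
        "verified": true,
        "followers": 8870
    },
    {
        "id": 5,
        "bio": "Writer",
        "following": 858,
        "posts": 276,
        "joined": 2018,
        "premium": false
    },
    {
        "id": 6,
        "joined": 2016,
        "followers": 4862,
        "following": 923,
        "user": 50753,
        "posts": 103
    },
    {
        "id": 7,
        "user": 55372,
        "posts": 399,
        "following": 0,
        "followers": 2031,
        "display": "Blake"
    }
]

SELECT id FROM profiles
[1, 2, 3, 4, 5, 6, 7]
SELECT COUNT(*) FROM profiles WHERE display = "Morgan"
2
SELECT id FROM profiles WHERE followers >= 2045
[2, 4, 6]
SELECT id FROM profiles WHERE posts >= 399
[7]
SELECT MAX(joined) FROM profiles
2018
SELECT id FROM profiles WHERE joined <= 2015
[1]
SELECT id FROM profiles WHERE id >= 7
[7]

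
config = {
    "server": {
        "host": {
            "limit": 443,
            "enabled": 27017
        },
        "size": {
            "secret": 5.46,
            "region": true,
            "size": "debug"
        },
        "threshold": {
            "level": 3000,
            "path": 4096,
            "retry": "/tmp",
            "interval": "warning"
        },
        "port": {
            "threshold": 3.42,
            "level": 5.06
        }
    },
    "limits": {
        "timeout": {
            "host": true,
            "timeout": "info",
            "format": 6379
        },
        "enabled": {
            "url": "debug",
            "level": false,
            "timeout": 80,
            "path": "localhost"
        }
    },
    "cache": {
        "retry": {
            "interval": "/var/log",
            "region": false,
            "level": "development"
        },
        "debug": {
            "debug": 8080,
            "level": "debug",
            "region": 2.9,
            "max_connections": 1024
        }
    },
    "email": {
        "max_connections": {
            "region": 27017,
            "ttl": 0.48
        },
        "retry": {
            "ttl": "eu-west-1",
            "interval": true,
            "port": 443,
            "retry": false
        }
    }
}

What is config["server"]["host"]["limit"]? 443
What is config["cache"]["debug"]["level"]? "debug"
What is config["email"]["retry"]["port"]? 443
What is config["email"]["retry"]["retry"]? False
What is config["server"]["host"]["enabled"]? 27017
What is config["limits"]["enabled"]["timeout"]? 80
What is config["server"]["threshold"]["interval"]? "warning"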